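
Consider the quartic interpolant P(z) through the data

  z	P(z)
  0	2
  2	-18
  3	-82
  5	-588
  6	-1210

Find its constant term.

Build the Lagrange basis polynomials:
L_0(z) = (z - 2)(z - 3)(z - 5)(z - 6) / [180] = (1/180)z^4 - (4/45)z^3 + (91/180)z^2 - (6/5)z + 1
L_1(z) = z(z - 3)(z - 5)(z - 6) / [-24] = -(1/24)z^4 + (7/12)z^3 - (21/8)z^2 + (15/4)z
L_2(z) = z(z - 2)(z - 5)(z - 6) / [18] = (1/18)z^4 - (13/18)z^3 + (26/9)z^2 - (10/3)z
L_3(z) = z(z - 2)(z - 3)(z - 6) / [-30] = -(1/30)z^4 + (11/30)z^3 - (6/5)z^2 + (6/5)z
L_4(z) = z(z - 2)(z - 3)(z - 5) / [72] = (1/72)z^4 - (5/36)z^3 + (31/72)z^2 - (5/12)z
P(z) = 2·L_0 + (-18)·L_1 + (-82)·L_2 + (-588)·L_3 + (-1210)·L_4
Only the constant term is needed; take it from each L_i and combine:
2·(1) + (-18)·(0) + (-82)·(0) + (-588)·(0) + (-1210)·(0) = 2

2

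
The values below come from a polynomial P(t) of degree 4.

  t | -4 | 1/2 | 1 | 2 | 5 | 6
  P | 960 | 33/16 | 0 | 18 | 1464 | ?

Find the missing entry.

3190

The 5 known values determine P uniquely (degree ≤ 4).
Evaluate each Lagrange basis at t = 6:
L_0(6) = (11/2)·(5)·(4)·(1)/[(-9/2)·(-5)·(-6)·(-9)] = 22/243
L_1(6) = (10)·(5)·(4)·(1)/[(9/2)·(-1/2)·(-3/2)·(-9/2)] = -3200/243
L_2(6) = (10)·(11/2)·(4)·(1)/[(5)·(1/2)·(-1)·(-4)] = 22
L_3(6) = (10)·(11/2)·(5)·(1)/[(6)·(3/2)·(1)·(-3)] = -275/27
L_4(6) = (10)·(11/2)·(5)·(4)/[(9)·(9/2)·(4)·(3)] = 550/243
Sum: 960·(22/243) + 33/16·(-3200/243) + 0 + 18·(-275/27) + 1464·(550/243) = 3190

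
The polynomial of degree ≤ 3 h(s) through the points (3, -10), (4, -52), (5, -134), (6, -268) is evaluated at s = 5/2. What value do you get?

Evaluate each Lagrange basis at s = 5/2:
L_0(5/2) = (-3/2)·(-5/2)·(-7/2)/[(-1)·(-2)·(-3)] = 35/16
L_1(5/2) = (-1/2)·(-5/2)·(-7/2)/[(1)·(-1)·(-2)] = -35/16
L_2(5/2) = (-1/2)·(-3/2)·(-7/2)/[(2)·(1)·(-1)] = 21/16
L_3(5/2) = (-1/2)·(-3/2)·(-5/2)/[(3)·(2)·(1)] = -5/16
Sum: (-10)·(35/16) + (-52)·(-35/16) + (-134)·(21/16) + (-268)·(-5/16) = -1/4

-1/4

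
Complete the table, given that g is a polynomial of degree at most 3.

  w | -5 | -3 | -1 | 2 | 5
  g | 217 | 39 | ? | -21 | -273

-3

The 4 known values determine g uniquely (degree ≤ 3).
Evaluate each Lagrange basis at w = -1:
L_0(-1) = (2)·(-3)·(-6)/[(-2)·(-7)·(-10)] = -9/35
L_1(-1) = (4)·(-3)·(-6)/[(2)·(-5)·(-8)] = 9/10
L_2(-1) = (4)·(2)·(-6)/[(7)·(5)·(-3)] = 16/35
L_3(-1) = (4)·(2)·(-3)/[(10)·(8)·(3)] = -1/10
Sum: 217·(-9/35) + 39·(9/10) + (-21)·(16/35) + (-273)·(-1/10) = -3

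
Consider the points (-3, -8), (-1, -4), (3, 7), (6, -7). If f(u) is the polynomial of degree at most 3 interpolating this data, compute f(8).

-3257/84

Evaluate each Lagrange basis at u = 8:
L_0(8) = (9)·(5)·(2)/[(-2)·(-6)·(-9)] = -5/6
L_1(8) = (11)·(5)·(2)/[(2)·(-4)·(-7)] = 55/28
L_2(8) = (11)·(9)·(2)/[(6)·(4)·(-3)] = -11/4
L_3(8) = (11)·(9)·(5)/[(9)·(7)·(3)] = 55/21
Sum: (-8)·(-5/6) + (-4)·(55/28) + 7·(-11/4) + (-7)·(55/21) = -3257/84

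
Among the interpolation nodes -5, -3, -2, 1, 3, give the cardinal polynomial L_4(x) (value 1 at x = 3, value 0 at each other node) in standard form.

L_4(x) = (1/480)x^4 + (3/160)x^3 + (7/160)x^2 - (1/480)x - 1/16

L_4(x) = (x + 5)(x + 3)(x + 2)(x - 1) / [(8)·(6)·(5)·(2)]
       = (x^4 + 9x^3 + 21x^2 - x - 30) / (480)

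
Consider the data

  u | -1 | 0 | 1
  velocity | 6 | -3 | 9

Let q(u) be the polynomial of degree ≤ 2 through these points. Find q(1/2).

Evaluate each Lagrange basis at u = 1/2:
L_0(1/2) = (1/2)·(-1/2)/[(-1)·(-2)] = -1/8
L_1(1/2) = (3/2)·(-1/2)/[(1)·(-1)] = 3/4
L_2(1/2) = (3/2)·(1/2)/[(2)·(1)] = 3/8
Sum: 6·(-1/8) + (-3)·(3/4) + 9·(3/8) = 3/8

3/8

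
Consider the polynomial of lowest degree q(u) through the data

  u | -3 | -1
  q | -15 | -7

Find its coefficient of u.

Build the Lagrange basis polynomials:
L_0(u) = (u + 1) / [-2] = -(1/2)u - 1/2
L_1(u) = (u + 3) / [2] = (1/2)u + 3/2
q(u) = (-15)·L_0 + (-7)·L_1
Only the coefficient of u is needed; take it from each L_i and combine:
(-15)·(-1/2) + (-7)·(1/2) = 4

4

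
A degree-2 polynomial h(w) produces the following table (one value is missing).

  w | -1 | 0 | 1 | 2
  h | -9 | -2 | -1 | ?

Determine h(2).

-6

The 3 known values determine h uniquely (degree ≤ 2).
L_0(2) = (2)·(1)/[(-1)·(-2)] = 1
L_1(2) = (3)·(1)/[(1)·(-1)] = -3
L_2(2) = (3)·(2)/[(2)·(1)] = 3
Sum: (-9)·(1) + (-2)·(-3) + (-1)·(3) = -6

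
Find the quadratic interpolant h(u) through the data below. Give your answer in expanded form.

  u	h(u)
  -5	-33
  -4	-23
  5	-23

h(u) = -u^2 + u - 3

Build the Lagrange basis polynomials:
L_0(u) = (u + 4)(u - 5) / [10] = (1/10)u^2 - (1/10)u - 2
L_1(u) = (u + 5)(u - 5) / [-9] = -(1/9)u^2 + 25/9
L_2(u) = (u + 5)(u + 4) / [90] = (1/90)u^2 + (1/10)u + 2/9
h(u) = (-33)·L_0 + (-23)·L_1 + (-23)·L_2
  (-33)·L_0(u) = -(33/10)u^2 + (33/10)u + 66
  (-23)·L_1(u) = (23/9)u^2 - 575/9
  (-23)·L_2(u) = -(23/90)u^2 - (23/10)u - 46/9
Adding term by term: -u^2 + u - 3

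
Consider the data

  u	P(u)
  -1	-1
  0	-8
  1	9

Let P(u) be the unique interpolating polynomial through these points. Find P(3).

115

L_0(3) = (3)·(2)/[(-1)·(-2)] = 3
L_1(3) = (4)·(2)/[(1)·(-1)] = -8
L_2(3) = (4)·(3)/[(2)·(1)] = 6
Sum: (-1)·(3) + (-8)·(-8) + 9·(6) = 115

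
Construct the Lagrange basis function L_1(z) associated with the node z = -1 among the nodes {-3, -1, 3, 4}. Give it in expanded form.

L_1(z) = (1/40)z^3 - (1/10)z^2 - (9/40)z + 9/10

L_1(z) = (z + 3)(z - 3)(z - 4) / [(2)·(-4)·(-5)]
       = (z^3 - 4z^2 - 9z + 36) / (40)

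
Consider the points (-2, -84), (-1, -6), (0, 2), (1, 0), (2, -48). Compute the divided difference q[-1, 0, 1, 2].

-6

q[-1,0] = (2 - (-6)) / (0 - (-1)) = 8
q[0,1] = (0 - 2) / (1 - 0) = -2
q[1,2] = (-48 - 0) / (2 - 1) = -48
q[-1,0,1] = (-2 - 8) / (1 - (-1)) = -5
q[0,1,2] = (-48 - (-2)) / (2 - 0) = -23
q[-1,0,1,2] = (-23 - (-5)) / (2 - (-1)) = -6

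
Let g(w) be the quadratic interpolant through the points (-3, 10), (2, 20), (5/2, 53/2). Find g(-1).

Evaluate each Lagrange basis at w = -1:
L_0(-1) = (-3)·(-7/2)/[(-5)·(-11/2)] = 21/55
L_1(-1) = (2)·(-7/2)/[(5)·(-1/2)] = 14/5
L_2(-1) = (2)·(-3)/[(11/2)·(1/2)] = -24/11
Sum: 10·(21/55) + 20·(14/5) + 53/2·(-24/11) = 2

2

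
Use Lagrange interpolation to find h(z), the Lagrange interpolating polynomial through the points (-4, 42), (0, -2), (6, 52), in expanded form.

L_0(z) = z(z - 6) / [40] = (1/40)z^2 - (3/20)z
L_1(z) = (z + 4)(z - 6) / [-24] = -(1/24)z^2 + (1/12)z + 1
L_2(z) = (z + 4)z / [60] = (1/60)z^2 + (1/15)z
h(z) = 42·L_0 + (-2)·L_1 + 52·L_2
  42·L_0(z) = (21/20)z^2 - (63/10)z
  (-2)·L_1(z) = (1/12)z^2 - (1/6)z - 2
  52·L_2(z) = (13/15)z^2 + (52/15)z
Adding term by term: 2z^2 - 3z - 2

h(z) = 2z^2 - 3z - 2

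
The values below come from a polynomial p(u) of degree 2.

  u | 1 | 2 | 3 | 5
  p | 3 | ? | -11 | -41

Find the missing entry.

-2

The 3 known values determine p uniquely (degree ≤ 2).
L_0(2) = (-1)·(-3)/[(-2)·(-4)] = 3/8
L_1(2) = (1)·(-3)/[(2)·(-2)] = 3/4
L_2(2) = (1)·(-1)/[(4)·(2)] = -1/8
Sum: 3·(3/8) + (-11)·(3/4) + (-41)·(-1/8) = -2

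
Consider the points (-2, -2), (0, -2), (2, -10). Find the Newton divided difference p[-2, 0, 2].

p[-2,0] = (-2 - (-2)) / (0 - (-2)) = 0
p[0,2] = (-10 - (-2)) / (2 - 0) = -4
p[-2,0,2] = (-4 - 0) / (2 - (-2)) = -1

-1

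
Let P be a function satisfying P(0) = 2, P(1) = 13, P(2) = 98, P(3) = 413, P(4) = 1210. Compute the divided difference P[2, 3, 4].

241

P[2,3] = (413 - 98) / (3 - 2) = 315
P[3,4] = (1210 - 413) / (4 - 3) = 797
P[2,3,4] = (797 - 315) / (4 - 2) = 241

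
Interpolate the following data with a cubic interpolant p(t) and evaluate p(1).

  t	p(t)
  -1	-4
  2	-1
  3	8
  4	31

-2

Using Newton's divided-difference form:
p[-1,2] = (-1 - (-4)) / (2 - (-1)) = 1
p[2,3] = (8 - (-1)) / (3 - 2) = 9
p[3,4] = (31 - 8) / (4 - 3) = 23
p[-1,2,3] = (9 - 1) / (3 - (-1)) = 2
p[2,3,4] = (23 - 9) / (4 - 2) = 7
p[-1,2,3,4] = (7 - 2) / (4 - (-1)) = 1
p(1) = -4 + 1·(2) + 2·(2)·(-1) + 1·(2)·(-1)·(-2) = -2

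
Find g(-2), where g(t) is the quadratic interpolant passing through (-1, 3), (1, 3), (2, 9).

9

Using Newton's divided-difference form:
g[-1,1] = (3 - 3) / (1 - (-1)) = 0
g[1,2] = (9 - 3) / (2 - 1) = 6
g[-1,1,2] = (6 - 0) / (2 - (-1)) = 2
g(-2) = 3 + 0·(-1) + 2·(-1)·(-3) = 9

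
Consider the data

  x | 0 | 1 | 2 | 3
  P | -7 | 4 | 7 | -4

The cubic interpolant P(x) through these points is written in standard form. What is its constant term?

Build the Lagrange basis polynomials:
L_0(x) = (x - 1)(x - 2)(x - 3) / [-6] = -(1/6)x^3 + x^2 - (11/6)x + 1
L_1(x) = x(x - 2)(x - 3) / [2] = (1/2)x^3 - (5/2)x^2 + 3x
L_2(x) = x(x - 1)(x - 3) / [-2] = -(1/2)x^3 + 2x^2 - (3/2)x
L_3(x) = x(x - 1)(x - 2) / [6] = (1/6)x^3 - (1/2)x^2 + (1/3)x
P(x) = (-7)·L_0 + 4·L_1 + 7·L_2 + (-4)·L_3
Only the constant term is needed; take it from each L_i and combine:
(-7)·(1) + 4·(0) + 7·(0) + (-4)·(0) = -7

-7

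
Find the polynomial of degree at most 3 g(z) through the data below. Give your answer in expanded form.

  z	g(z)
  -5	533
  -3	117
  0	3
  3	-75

Build the Lagrange basis polynomials:
L_0(z) = (z + 3)z(z - 3) / [-80] = -(1/80)z^3 + (9/80)z
L_1(z) = (z + 5)z(z - 3) / [36] = (1/36)z^3 + (1/18)z^2 - (5/12)z
L_2(z) = (z + 5)(z + 3)(z - 3) / [-45] = -(1/45)z^3 - (1/9)z^2 + (1/5)z + 1
L_3(z) = (z + 5)(z + 3)z / [144] = (1/144)z^3 + (1/18)z^2 + (5/48)z
g(z) = 533·L_0 + 117·L_1 + 3·L_2 + (-75)·L_3
  533·L_0(z) = -(533/80)z^3 + (4797/80)z
  117·L_1(z) = (13/4)z^3 + (13/2)z^2 - (195/4)z
  3·L_2(z) = -(1/15)z^3 - (1/3)z^2 + (3/5)z + 3
  (-75)·L_3(z) = -(25/48)z^3 - (25/6)z^2 - (125/16)z
Adding term by term: -4z^3 + 2z^2 + 4z + 3

g(z) = -4z^3 + 2z^2 + 4z + 3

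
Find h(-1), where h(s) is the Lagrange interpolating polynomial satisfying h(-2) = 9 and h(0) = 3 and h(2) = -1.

23/4

Evaluate each Lagrange basis at s = -1:
L_0(-1) = (-1)·(-3)/[(-2)·(-4)] = 3/8
L_1(-1) = (1)·(-3)/[(2)·(-2)] = 3/4
L_2(-1) = (1)·(-1)/[(4)·(2)] = -1/8
Sum: 9·(3/8) + 3·(3/4) + (-1)·(-1/8) = 23/4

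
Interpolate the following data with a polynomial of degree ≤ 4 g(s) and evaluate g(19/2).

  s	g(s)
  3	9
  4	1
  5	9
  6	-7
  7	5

42525/32

Using Newton's divided-difference form:
g[3,4] = (1 - 9) / (4 - 3) = -8
g[4,5] = (9 - 1) / (5 - 4) = 8
g[5,6] = (-7 - 9) / (6 - 5) = -16
g[6,7] = (5 - (-7)) / (7 - 6) = 12
g[3,4,5] = (8 - (-8)) / (5 - 3) = 8
g[4,5,6] = (-16 - 8) / (6 - 4) = -12
g[5,6,7] = (12 - (-16)) / (7 - 5) = 14
g[3,4,5,6] = (-12 - 8) / (6 - 3) = -20/3
g[4,5,6,7] = (14 - (-12)) / (7 - 4) = 26/3
g[3,4,5,6,7] = (26/3 - (-20/3)) / (7 - 3) = 23/6
g(19/2) = 9 + (-8)·(13/2) + 8·(13/2)·(11/2) + (-20/3)·(13/2)·(11/2)·(9/2) + (23/6)·(13/2)·(11/2)·(9/2)·(7/2) = 42525/32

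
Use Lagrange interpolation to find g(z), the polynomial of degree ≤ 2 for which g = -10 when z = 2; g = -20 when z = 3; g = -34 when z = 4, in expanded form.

Build the Lagrange basis polynomials:
L_0(z) = (z - 3)(z - 4) / [2] = (1/2)z^2 - (7/2)z + 6
L_1(z) = (z - 2)(z - 4) / [-1] = -z^2 + 6z - 8
L_2(z) = (z - 2)(z - 3) / [2] = (1/2)z^2 - (5/2)z + 3
g(z) = (-10)·L_0 + (-20)·L_1 + (-34)·L_2
  (-10)·L_0(z) = -5z^2 + 35z - 60
  (-20)·L_1(z) = 20z^2 - 120z + 160
  (-34)·L_2(z) = -17z^2 + 85z - 102
Adding term by term: -2z^2 - 2

g(z) = -2z^2 - 2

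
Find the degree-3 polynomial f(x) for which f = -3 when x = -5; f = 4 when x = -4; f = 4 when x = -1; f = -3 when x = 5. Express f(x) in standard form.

f(x) = (35/216)x^3 - (7/54)x^2 - (875/216)x + 13/54

L_0(x) = (x + 4)(x + 1)(x - 5) / [-40] = -(1/40)x^3 + (21/40)x + 1/2
L_1(x) = (x + 5)(x + 1)(x - 5) / [27] = (1/27)x^3 + (1/27)x^2 - (25/27)x - 25/27
L_2(x) = (x + 5)(x + 4)(x - 5) / [-72] = -(1/72)x^3 - (1/18)x^2 + (25/72)x + 25/18
L_3(x) = (x + 5)(x + 4)(x + 1) / [540] = (1/540)x^3 + (1/54)x^2 + (29/540)x + 1/27
f(x) = (-3)·L_0 + 4·L_1 + 4·L_2 + (-3)·L_3
  (-3)·L_0(x) = (3/40)x^3 - (63/40)x - 3/2
  4·L_1(x) = (4/27)x^3 + (4/27)x^2 - (100/27)x - 100/27
  4·L_2(x) = -(1/18)x^3 - (2/9)x^2 + (25/18)x + 50/9
  (-3)·L_3(x) = -(1/180)x^3 - (1/18)x^2 - (29/180)x - 1/9
Adding term by term: (35/216)x^3 - (7/54)x^2 - (875/216)x + 13/54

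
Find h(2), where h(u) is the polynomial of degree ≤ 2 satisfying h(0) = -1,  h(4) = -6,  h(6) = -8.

Evaluate each Lagrange basis at u = 2:
L_0(2) = (-2)·(-4)/[(-4)·(-6)] = 1/3
L_1(2) = (2)·(-4)/[(4)·(-2)] = 1
L_2(2) = (2)·(-2)/[(6)·(2)] = -1/3
Sum: (-1)·(1/3) + (-6)·(1) + (-8)·(-1/3) = -11/3

-11/3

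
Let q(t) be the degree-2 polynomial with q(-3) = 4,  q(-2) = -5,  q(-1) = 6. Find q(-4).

33

Evaluate each Lagrange basis at t = -4:
L_0(-4) = (-2)·(-3)/[(-1)·(-2)] = 3
L_1(-4) = (-1)·(-3)/[(1)·(-1)] = -3
L_2(-4) = (-1)·(-2)/[(2)·(1)] = 1
Sum: 4·(3) + (-5)·(-3) + 6·(1) = 33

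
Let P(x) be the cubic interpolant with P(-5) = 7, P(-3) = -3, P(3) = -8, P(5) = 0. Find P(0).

-169/16

Evaluate each Lagrange basis at x = 0:
L_0(0) = (3)·(-3)·(-5)/[(-2)·(-8)·(-10)] = -9/32
L_1(0) = (5)·(-3)·(-5)/[(2)·(-6)·(-8)] = 25/32
L_2(0) = (5)·(3)·(-5)/[(8)·(6)·(-2)] = 25/32
L_3(0) = (5)·(3)·(-3)/[(10)·(8)·(2)] = -9/32
Sum: 7·(-9/32) + (-3)·(25/32) + (-8)·(25/32) + 0 = -169/16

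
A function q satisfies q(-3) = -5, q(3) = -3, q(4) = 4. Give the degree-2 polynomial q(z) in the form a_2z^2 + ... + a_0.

Newton's divided differences:
q[-3,3] = (-3 - (-5)) / (3 - (-3)) = 1/3
q[3,4] = (4 - (-3)) / (4 - 3) = 7
q[-3,3,4] = (7 - 1/3) / (4 - (-3)) = 20/21
q(z) = -5 + (1/3)·(z + 3) + (20/21)·(z + 3)(z - 3)
Expanding: q(z) = (20/21)z^2 + (1/3)z - 88/7

q(z) = (20/21)z^2 + (1/3)z - 88/7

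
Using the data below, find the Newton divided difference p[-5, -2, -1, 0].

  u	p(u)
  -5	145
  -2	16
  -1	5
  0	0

-1

p[-5,-2] = (16 - 145) / (-2 - (-5)) = -43
p[-2,-1] = (5 - 16) / (-1 - (-2)) = -11
p[-1,0] = (0 - 5) / (0 - (-1)) = -5
p[-5,-2,-1] = (-11 - (-43)) / (-1 - (-5)) = 8
p[-2,-1,0] = (-5 - (-11)) / (0 - (-2)) = 3
p[-5,-2,-1,0] = (3 - 8) / (0 - (-5)) = -1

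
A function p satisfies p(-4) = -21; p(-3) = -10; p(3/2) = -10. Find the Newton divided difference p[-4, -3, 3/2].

-2

p[-4,-3] = (-10 - (-21)) / (-3 - (-4)) = 11
p[-3,3/2] = (-10 - (-10)) / (3/2 - (-3)) = 0
p[-4,-3,3/2] = (0 - 11) / (3/2 - (-4)) = -2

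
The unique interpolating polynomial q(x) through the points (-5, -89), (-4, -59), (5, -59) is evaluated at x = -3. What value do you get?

-35

Evaluate each Lagrange basis at x = -3:
L_0(-3) = (1)·(-8)/[(-1)·(-10)] = -4/5
L_1(-3) = (2)·(-8)/[(1)·(-9)] = 16/9
L_2(-3) = (2)·(1)/[(10)·(9)] = 1/45
Sum: (-89)·(-4/5) + (-59)·(16/9) + (-59)·(1/45) = -35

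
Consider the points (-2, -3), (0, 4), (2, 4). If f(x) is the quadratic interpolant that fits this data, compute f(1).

Evaluate each Lagrange basis at x = 1:
L_0(1) = (1)·(-1)/[(-2)·(-4)] = -1/8
L_1(1) = (3)·(-1)/[(2)·(-2)] = 3/4
L_2(1) = (3)·(1)/[(4)·(2)] = 3/8
Sum: (-3)·(-1/8) + 4·(3/4) + 4·(3/8) = 39/8

39/8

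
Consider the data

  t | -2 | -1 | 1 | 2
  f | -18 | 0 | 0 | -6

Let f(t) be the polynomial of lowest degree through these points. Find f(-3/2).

-55/8

Evaluate each Lagrange basis at t = -3/2:
L_0(-3/2) = (-1/2)·(-5/2)·(-7/2)/[(-1)·(-3)·(-4)] = 35/96
L_1(-3/2) = (1/2)·(-5/2)·(-7/2)/[(1)·(-2)·(-3)] = 35/48
L_2(-3/2) = (1/2)·(-1/2)·(-7/2)/[(3)·(2)·(-1)] = -7/48
L_3(-3/2) = (1/2)·(-1/2)·(-5/2)/[(4)·(3)·(1)] = 5/96
Sum: (-18)·(35/96) + 0 + 0 + (-6)·(5/96) = -55/8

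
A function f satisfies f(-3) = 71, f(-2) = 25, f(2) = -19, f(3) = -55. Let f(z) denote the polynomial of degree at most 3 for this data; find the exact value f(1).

-5

Using Newton's divided-difference form:
f[-3,-2] = (25 - 71) / (-2 - (-3)) = -46
f[-2,2] = (-19 - 25) / (2 - (-2)) = -11
f[2,3] = (-55 - (-19)) / (3 - 2) = -36
f[-3,-2,2] = (-11 - (-46)) / (2 - (-3)) = 7
f[-2,2,3] = (-36 - (-11)) / (3 - (-2)) = -5
f[-3,-2,2,3] = (-5 - 7) / (3 - (-3)) = -2
f(1) = 71 + (-46)·(4) + 7·(4)·(3) + (-2)·(4)·(3)·(-1) = -5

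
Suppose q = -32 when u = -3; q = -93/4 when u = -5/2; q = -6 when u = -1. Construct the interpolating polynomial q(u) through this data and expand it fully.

Newton's divided differences:
q[-3,-5/2] = (-93/4 - (-32)) / (-5/2 - (-3)) = 35/2
q[-5/2,-1] = (-6 - (-93/4)) / (-1 - (-5/2)) = 23/2
q[-3,-5/2,-1] = (23/2 - 35/2) / (-1 - (-3)) = -3
q(u) = -32 + (35/2)·(u + 3) + (-3)·(u + 3)(u + 5/2)
Expanding: q(u) = -3u^2 + u - 2

q(u) = -3u^2 + u - 2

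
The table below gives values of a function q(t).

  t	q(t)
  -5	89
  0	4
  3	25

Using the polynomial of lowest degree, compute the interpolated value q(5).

Using Newton's divided-difference form:
q[-5,0] = (4 - 89) / (0 - (-5)) = -17
q[0,3] = (25 - 4) / (3 - 0) = 7
q[-5,0,3] = (7 - (-17)) / (3 - (-5)) = 3
q(5) = 89 + (-17)·(10) + 3·(10)·(5) = 69

69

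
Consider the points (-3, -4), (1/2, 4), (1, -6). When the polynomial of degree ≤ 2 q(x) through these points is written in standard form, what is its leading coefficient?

The leading coefficient equals the top divided difference q[-3,1/2,1].
q[-3,1/2] = (4 - (-4)) / (1/2 - (-3)) = 16/7
q[1/2,1] = (-6 - 4) / (1 - 1/2) = -20
q[-3,1/2,1] = (-20 - 16/7) / (1 - (-3)) = -39/7

-39/7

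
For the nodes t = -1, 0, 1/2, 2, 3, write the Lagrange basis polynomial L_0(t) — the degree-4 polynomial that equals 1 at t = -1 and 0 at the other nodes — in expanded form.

L_0(t) = (1/18)t^4 - (11/36)t^3 + (17/36)t^2 - (1/6)t

L_0(t) = t(t - 1/2)(t - 2)(t - 3) / [(-1)·(-3/2)·(-3)·(-4)]
       = (t^4 - (11/2)t^3 + (17/2)t^2 - 3t) / (18)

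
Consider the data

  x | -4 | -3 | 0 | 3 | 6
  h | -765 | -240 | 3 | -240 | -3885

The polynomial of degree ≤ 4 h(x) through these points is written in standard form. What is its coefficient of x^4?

-3

The leading coefficient equals the top divided difference h[-4,-3,0,3,6].
h[-4,-3] = (-240 - (-765)) / (-3 - (-4)) = 525
h[-3,0] = (3 - (-240)) / (0 - (-3)) = 81
h[0,3] = (-240 - 3) / (3 - 0) = -81
h[3,6] = (-3885 - (-240)) / (6 - 3) = -1215
h[-4,-3,0] = (81 - 525) / (0 - (-4)) = -111
h[-3,0,3] = (-81 - 81) / (3 - (-3)) = -27
h[0,3,6] = (-1215 - (-81)) / (6 - 0) = -189
h[-4,-3,0,3] = (-27 - (-111)) / (3 - (-4)) = 12
h[-3,0,3,6] = (-189 - (-27)) / (6 - (-3)) = -18
h[-4,-3,0,3,6] = (-18 - 12) / (6 - (-4)) = -3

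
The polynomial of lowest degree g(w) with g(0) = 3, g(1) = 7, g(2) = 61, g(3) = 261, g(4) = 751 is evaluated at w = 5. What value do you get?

Using Newton's divided-difference form:
g[0,1] = (7 - 3) / (1 - 0) = 4
g[1,2] = (61 - 7) / (2 - 1) = 54
g[2,3] = (261 - 61) / (3 - 2) = 200
g[3,4] = (751 - 261) / (4 - 3) = 490
g[0,1,2] = (54 - 4) / (2 - 0) = 25
g[1,2,3] = (200 - 54) / (3 - 1) = 73
g[2,3,4] = (490 - 200) / (4 - 2) = 145
g[0,1,2,3] = (73 - 25) / (3 - 0) = 16
g[1,2,3,4] = (145 - 73) / (4 - 1) = 24
g[0,1,2,3,4] = (24 - 16) / (4 - 0) = 2
g(5) = 3 + 4·(5) + 25·(5)·(4) + 16·(5)·(4)·(3) + 2·(5)·(4)·(3)·(2) = 1723

1723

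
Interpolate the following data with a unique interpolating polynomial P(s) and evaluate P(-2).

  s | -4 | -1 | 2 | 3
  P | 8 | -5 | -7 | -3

L_0(-2) = (-1)·(-4)·(-5)/[(-3)·(-6)·(-7)] = 10/63
L_1(-2) = (2)·(-4)·(-5)/[(3)·(-3)·(-4)] = 10/9
L_2(-2) = (2)·(-1)·(-5)/[(6)·(3)·(-1)] = -5/9
L_3(-2) = (2)·(-1)·(-4)/[(7)·(4)·(1)] = 2/7
Sum: 8·(10/63) + (-5)·(10/9) + (-7)·(-5/9) + (-3)·(2/7) = -79/63

-79/63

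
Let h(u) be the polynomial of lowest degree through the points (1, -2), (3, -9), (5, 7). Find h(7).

L_0(7) = (4)·(2)/[(-2)·(-4)] = 1
L_1(7) = (6)·(2)/[(2)·(-2)] = -3
L_2(7) = (6)·(4)/[(4)·(2)] = 3
Sum: (-2)·(1) + (-9)·(-3) + 7·(3) = 46

46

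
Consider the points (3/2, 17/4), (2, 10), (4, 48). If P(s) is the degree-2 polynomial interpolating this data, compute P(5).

Using Newton's divided-difference form:
P[3/2,2] = (10 - 17/4) / (2 - 3/2) = 23/2
P[2,4] = (48 - 10) / (4 - 2) = 19
P[3/2,2,4] = (19 - 23/2) / (4 - 3/2) = 3
P(5) = 17/4 + (23/2)·(7/2) + 3·(7/2)·(3) = 76

76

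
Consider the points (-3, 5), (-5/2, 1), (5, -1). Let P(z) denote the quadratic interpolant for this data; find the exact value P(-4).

L_0(-4) = (-3/2)·(-9)/[(-1/2)·(-8)] = 27/8
L_1(-4) = (-1)·(-9)/[(1/2)·(-15/2)] = -12/5
L_2(-4) = (-1)·(-3/2)/[(8)·(15/2)] = 1/40
Sum: 5·(27/8) + 1·(-12/5) + (-1)·(1/40) = 289/20

289/20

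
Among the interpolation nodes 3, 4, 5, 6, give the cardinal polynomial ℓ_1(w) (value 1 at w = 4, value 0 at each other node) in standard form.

ℓ_1(w) = (1/2)w^3 - 7w^2 + (63/2)w - 45

ℓ_1(w) = (w - 3)(w - 5)(w - 6) / [(1)·(-1)·(-2)]
       = (w^3 - 14w^2 + 63w - 90) / (2)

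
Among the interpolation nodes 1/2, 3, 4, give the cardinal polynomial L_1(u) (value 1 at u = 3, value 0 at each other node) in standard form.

L_1(u) = -(2/5)u^2 + (9/5)u - 4/5

L_1(u) = (u - 1/2)(u - 4) / [(5/2)·(-1)]
       = (u^2 - (9/2)u + 2) / (-5/2)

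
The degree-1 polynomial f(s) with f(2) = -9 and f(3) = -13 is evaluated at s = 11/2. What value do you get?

Evaluate each Lagrange basis at s = 11/2:
L_0(11/2) = (5/2)/[(-1)] = -5/2
L_1(11/2) = (7/2)/[(1)] = 7/2
Sum: (-9)·(-5/2) + (-13)·(7/2) = -23

-23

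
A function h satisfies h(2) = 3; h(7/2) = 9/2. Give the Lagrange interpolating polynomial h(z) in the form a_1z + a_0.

h(z) = z + 1

L_0(z) = (z - 7/2) / [-3/2] = -(2/3)z + 7/3
L_1(z) = (z - 2) / [3/2] = (2/3)z - 4/3
h(z) = 3·L_0 + (9/2)·L_1
  3·L_0(z) = -2z + 7
  (9/2)·L_1(z) = 3z - 6
Adding term by term: z + 1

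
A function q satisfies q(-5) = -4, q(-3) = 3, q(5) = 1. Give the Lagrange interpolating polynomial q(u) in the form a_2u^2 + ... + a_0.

L_0(u) = (u + 3)(u - 5) / [20] = (1/20)u^2 - (1/10)u - 3/4
L_1(u) = (u + 5)(u - 5) / [-16] = -(1/16)u^2 + 25/16
L_2(u) = (u + 5)(u + 3) / [80] = (1/80)u^2 + (1/10)u + 3/16
q(u) = (-4)·L_0 + 3·L_1 + 1·L_2
  (-4)·L_0(u) = -(1/5)u^2 + (2/5)u + 3
  3·L_1(u) = -(3/16)u^2 + 75/16
  1·L_2(u) = (1/80)u^2 + (1/10)u + 3/16
Adding term by term: -(3/8)u^2 + (1/2)u + 63/8

q(u) = -(3/8)u^2 + (1/2)u + 63/8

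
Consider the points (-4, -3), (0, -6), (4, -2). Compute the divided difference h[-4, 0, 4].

h[-4,0] = (-6 - (-3)) / (0 - (-4)) = -3/4
h[0,4] = (-2 - (-6)) / (4 - 0) = 1
h[-4,0,4] = (1 - (-3/4)) / (4 - (-4)) = 7/32

7/32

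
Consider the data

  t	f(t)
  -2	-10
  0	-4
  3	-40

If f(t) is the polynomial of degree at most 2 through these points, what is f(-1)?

-4

Evaluate each Lagrange basis at t = -1:
L_0(-1) = (-1)·(-4)/[(-2)·(-5)] = 2/5
L_1(-1) = (1)·(-4)/[(2)·(-3)] = 2/3
L_2(-1) = (1)·(-1)/[(5)·(3)] = -1/15
Sum: (-10)·(2/5) + (-4)·(2/3) + (-40)·(-1/15) = -4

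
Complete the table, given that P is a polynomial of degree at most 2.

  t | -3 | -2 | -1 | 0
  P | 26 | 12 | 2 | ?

The 3 known values determine P uniquely (degree ≤ 2).
Evaluate each Lagrange basis at t = 0:
L_0(0) = (2)·(1)/[(-1)·(-2)] = 1
L_1(0) = (3)·(1)/[(1)·(-1)] = -3
L_2(0) = (3)·(2)/[(2)·(1)] = 3
Sum: 26·(1) + 12·(-3) + 2·(3) = -4

-4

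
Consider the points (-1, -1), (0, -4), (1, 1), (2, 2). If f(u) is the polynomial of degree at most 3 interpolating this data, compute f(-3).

L_0(-3) = (-3)·(-4)·(-5)/[(-1)·(-2)·(-3)] = 10
L_1(-3) = (-2)·(-4)·(-5)/[(1)·(-1)·(-2)] = -20
L_2(-3) = (-2)·(-3)·(-5)/[(2)·(1)·(-1)] = 15
L_3(-3) = (-2)·(-3)·(-4)/[(3)·(2)·(1)] = -4
Sum: (-1)·(10) + (-4)·(-20) + 1·(15) + 2·(-4) = 77

77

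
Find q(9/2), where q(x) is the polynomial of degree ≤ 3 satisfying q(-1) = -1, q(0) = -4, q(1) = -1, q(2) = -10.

Using Newton's divided-difference form:
q[-1,0] = (-4 - (-1)) / (0 - (-1)) = -3
q[0,1] = (-1 - (-4)) / (1 - 0) = 3
q[1,2] = (-10 - (-1)) / (2 - 1) = -9
q[-1,0,1] = (3 - (-3)) / (1 - (-1)) = 3
q[0,1,2] = (-9 - 3) / (2 - 0) = -6
q[-1,0,1,2] = (-6 - 3) / (2 - (-1)) = -3
q(9/2) = -1 + (-3)·(11/2) + 3·(11/2)·(9/2) + (-3)·(11/2)·(9/2)·(7/2) = -1625/8

-1625/8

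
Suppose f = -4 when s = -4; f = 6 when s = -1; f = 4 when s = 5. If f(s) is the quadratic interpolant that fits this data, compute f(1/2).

33/4

Evaluate each Lagrange basis at s = 1/2:
L_0(1/2) = (3/2)·(-9/2)/[(-3)·(-9)] = -1/4
L_1(1/2) = (9/2)·(-9/2)/[(3)·(-6)] = 9/8
L_2(1/2) = (9/2)·(3/2)/[(9)·(6)] = 1/8
Sum: (-4)·(-1/4) + 6·(9/8) + 4·(1/8) = 33/4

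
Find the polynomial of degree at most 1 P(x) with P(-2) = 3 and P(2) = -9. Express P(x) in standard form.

Build the Lagrange basis polynomials:
L_0(x) = (x - 2) / [-4] = -(1/4)x + 1/2
L_1(x) = (x + 2) / [4] = (1/4)x + 1/2
P(x) = 3·L_0 + (-9)·L_1
  3·L_0(x) = -(3/4)x + 3/2
  (-9)·L_1(x) = -(9/4)x - 9/2
Adding term by term: -3x - 3

P(x) = -3x - 3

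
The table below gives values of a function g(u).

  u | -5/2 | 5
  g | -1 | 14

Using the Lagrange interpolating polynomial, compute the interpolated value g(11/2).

Evaluate each Lagrange basis at u = 11/2:
L_0(11/2) = (1/2)/[(-15/2)] = -1/15
L_1(11/2) = (8)/[(15/2)] = 16/15
Sum: (-1)·(-1/15) + 14·(16/15) = 15

15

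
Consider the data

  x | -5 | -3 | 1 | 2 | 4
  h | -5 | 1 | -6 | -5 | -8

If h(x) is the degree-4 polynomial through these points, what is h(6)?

L_0(6) = (9)·(5)·(4)·(2)/[(-2)·(-6)·(-7)·(-9)] = 10/21
L_1(6) = (11)·(5)·(4)·(2)/[(2)·(-4)·(-5)·(-7)] = -11/7
L_2(6) = (11)·(9)·(4)·(2)/[(6)·(4)·(-1)·(-3)] = 11
L_3(6) = (11)·(9)·(5)·(2)/[(7)·(5)·(1)·(-2)] = -99/7
L_4(6) = (11)·(9)·(5)·(4)/[(9)·(7)·(3)·(2)] = 110/21
Sum: (-5)·(10/21) + 1·(-11/7) + (-6)·(11) + (-5)·(-99/7) + (-8)·(110/21) = -288/7

-288/7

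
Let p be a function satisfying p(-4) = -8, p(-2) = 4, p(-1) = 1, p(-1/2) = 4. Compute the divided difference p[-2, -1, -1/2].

6

p[-2,-1] = (1 - 4) / (-1 - (-2)) = -3
p[-1,-1/2] = (4 - 1) / (-1/2 - (-1)) = 6
p[-2,-1,-1/2] = (6 - (-3)) / (-1/2 - (-2)) = 6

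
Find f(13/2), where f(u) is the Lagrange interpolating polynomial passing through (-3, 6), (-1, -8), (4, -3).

293/14

Evaluate each Lagrange basis at u = 13/2:
L_0(13/2) = (15/2)·(5/2)/[(-2)·(-7)] = 75/56
L_1(13/2) = (19/2)·(5/2)/[(2)·(-5)] = -19/8
L_2(13/2) = (19/2)·(15/2)/[(7)·(5)] = 57/28
Sum: 6·(75/56) + (-8)·(-19/8) + (-3)·(57/28) = 293/14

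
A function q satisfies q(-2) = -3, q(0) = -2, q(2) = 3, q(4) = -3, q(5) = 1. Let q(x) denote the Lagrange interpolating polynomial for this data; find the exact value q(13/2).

80253/1792

Evaluate each Lagrange basis at x = 13/2:
L_0(13/2) = (13/2)·(9/2)·(5/2)·(3/2)/[(-2)·(-4)·(-6)·(-7)] = 585/1792
L_1(13/2) = (17/2)·(9/2)·(5/2)·(3/2)/[(2)·(-2)·(-4)·(-5)] = -459/256
L_2(13/2) = (17/2)·(13/2)·(5/2)·(3/2)/[(4)·(2)·(-2)·(-3)] = 1105/256
L_3(13/2) = (17/2)·(13/2)·(9/2)·(3/2)/[(6)·(4)·(2)·(-1)] = -1989/256
L_4(13/2) = (17/2)·(13/2)·(9/2)·(5/2)/[(7)·(5)·(3)·(1)] = 663/112
Sum: (-3)·(585/1792) + (-2)·(-459/256) + 3·(1105/256) + (-3)·(-1989/256) + 1·(663/112) = 80253/1792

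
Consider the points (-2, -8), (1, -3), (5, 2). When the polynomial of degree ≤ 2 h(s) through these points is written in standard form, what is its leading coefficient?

-5/84

Build the Lagrange basis polynomials:
L_0(s) = (s - 1)(s - 5) / [21] = (1/21)s^2 - (2/7)s + 5/21
L_1(s) = (s + 2)(s - 5) / [-12] = -(1/12)s^2 + (1/4)s + 5/6
L_2(s) = (s + 2)(s - 1) / [28] = (1/28)s^2 + (1/28)s - 1/14
h(s) = (-8)·L_0 + (-3)·L_1 + 2·L_2
Only the coefficient of s^2 is needed; take it from each L_i and combine:
(-8)·(1/21) + (-3)·(-1/12) + 2·(1/28) = -5/84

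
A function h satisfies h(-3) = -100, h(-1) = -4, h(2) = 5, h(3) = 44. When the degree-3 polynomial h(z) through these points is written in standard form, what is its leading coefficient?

3

The leading coefficient equals the top divided difference h[-3,-1,2,3].
h[-3,-1] = (-4 - (-100)) / (-1 - (-3)) = 48
h[-1,2] = (5 - (-4)) / (2 - (-1)) = 3
h[2,3] = (44 - 5) / (3 - 2) = 39
h[-3,-1,2] = (3 - 48) / (2 - (-3)) = -9
h[-1,2,3] = (39 - 3) / (3 - (-1)) = 9
h[-3,-1,2,3] = (9 - (-9)) / (3 - (-3)) = 3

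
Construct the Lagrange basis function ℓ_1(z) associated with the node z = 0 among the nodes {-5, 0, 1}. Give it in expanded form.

ℓ_1(z) = -(1/5)z^2 - (4/5)z + 1

ℓ_1(z) = (z + 5)(z - 1) / [(5)·(-1)]
       = (z^2 + 4z - 5) / (-5)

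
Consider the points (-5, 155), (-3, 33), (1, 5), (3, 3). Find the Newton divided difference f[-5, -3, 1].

f[-5,-3] = (33 - 155) / (-3 - (-5)) = -61
f[-3,1] = (5 - 33) / (1 - (-3)) = -7
f[-5,-3,1] = (-7 - (-61)) / (1 - (-5)) = 9

9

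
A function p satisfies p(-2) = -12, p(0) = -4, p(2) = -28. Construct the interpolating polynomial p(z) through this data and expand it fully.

p(z) = -4z^2 - 4z - 4

Build the Lagrange basis polynomials:
L_0(z) = z(z - 2) / [8] = (1/8)z^2 - (1/4)z
L_1(z) = (z + 2)(z - 2) / [-4] = -(1/4)z^2 + 1
L_2(z) = (z + 2)z / [8] = (1/8)z^2 + (1/4)z
p(z) = (-12)·L_0 + (-4)·L_1 + (-28)·L_2
  (-12)·L_0(z) = -(3/2)z^2 + 3z
  (-4)·L_1(z) = z^2 - 4
  (-28)·L_2(z) = -(7/2)z^2 - 7z
Adding term by term: -4z^2 - 4z - 4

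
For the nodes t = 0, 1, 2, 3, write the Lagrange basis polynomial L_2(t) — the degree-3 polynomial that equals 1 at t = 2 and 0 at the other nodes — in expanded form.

L_2(t) = t(t - 1)(t - 3) / [(2)·(1)·(-1)]
       = (t^3 - 4t^2 + 3t) / (-2)

L_2(t) = -(1/2)t^3 + 2t^2 - (3/2)t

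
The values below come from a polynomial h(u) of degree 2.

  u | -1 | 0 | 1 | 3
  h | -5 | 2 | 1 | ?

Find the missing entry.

The 3 known values determine h uniquely (degree ≤ 2).
L_0(3) = (3)·(2)/[(-1)·(-2)] = 3
L_1(3) = (4)·(2)/[(1)·(-1)] = -8
L_2(3) = (4)·(3)/[(2)·(1)] = 6
Sum: (-5)·(3) + 2·(-8) + 1·(6) = -25

-25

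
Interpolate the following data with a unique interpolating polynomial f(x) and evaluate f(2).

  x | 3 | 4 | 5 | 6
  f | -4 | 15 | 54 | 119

Evaluate each Lagrange basis at x = 2:
L_0(2) = (-2)·(-3)·(-4)/[(-1)·(-2)·(-3)] = 4
L_1(2) = (-1)·(-3)·(-4)/[(1)·(-1)·(-2)] = -6
L_2(2) = (-1)·(-2)·(-4)/[(2)·(1)·(-1)] = 4
L_3(2) = (-1)·(-2)·(-3)/[(3)·(2)·(1)] = -1
Sum: (-4)·(4) + 15·(-6) + 54·(4) + 119·(-1) = -9

-9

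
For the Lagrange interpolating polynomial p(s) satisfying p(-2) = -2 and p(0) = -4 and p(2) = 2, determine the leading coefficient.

1

Build the Lagrange basis polynomials:
L_0(s) = s(s - 2) / [8] = (1/8)s^2 - (1/4)s
L_1(s) = (s + 2)(s - 2) / [-4] = -(1/4)s^2 + 1
L_2(s) = (s + 2)s / [8] = (1/8)s^2 + (1/4)s
p(s) = (-2)·L_0 + (-4)·L_1 + 2·L_2
Only the coefficient of s^2 is needed; take it from each L_i and combine:
(-2)·(1/8) + (-4)·(-1/4) + 2·(1/8) = 1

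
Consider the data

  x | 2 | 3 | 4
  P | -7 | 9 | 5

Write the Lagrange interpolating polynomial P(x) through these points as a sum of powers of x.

L_0(x) = (x - 3)(x - 4) / [2] = (1/2)x^2 - (7/2)x + 6
L_1(x) = (x - 2)(x - 4) / [-1] = -x^2 + 6x - 8
L_2(x) = (x - 2)(x - 3) / [2] = (1/2)x^2 - (5/2)x + 3
P(x) = (-7)·L_0 + 9·L_1 + 5·L_2
  (-7)·L_0(x) = -(7/2)x^2 + (49/2)x - 42
  9·L_1(x) = -9x^2 + 54x - 72
  5·L_2(x) = (5/2)x^2 - (25/2)x + 15
Adding term by term: -10x^2 + 66x - 99

P(x) = -10x^2 + 66x - 99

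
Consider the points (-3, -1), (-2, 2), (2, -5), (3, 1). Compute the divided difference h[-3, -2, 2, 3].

h[-3,-2] = (2 - (-1)) / (-2 - (-3)) = 3
h[-2,2] = (-5 - 2) / (2 - (-2)) = -7/4
h[2,3] = (1 - (-5)) / (3 - 2) = 6
h[-3,-2,2] = (-7/4 - 3) / (2 - (-3)) = -19/20
h[-2,2,3] = (6 - (-7/4)) / (3 - (-2)) = 31/20
h[-3,-2,2,3] = (31/20 - (-19/20)) / (3 - (-3)) = 5/12

5/12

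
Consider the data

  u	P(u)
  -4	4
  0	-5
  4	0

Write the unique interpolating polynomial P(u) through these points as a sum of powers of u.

Newton's divided differences:
P[-4,0] = (-5 - 4) / (0 - (-4)) = -9/4
P[0,4] = (0 - (-5)) / (4 - 0) = 5/4
P[-4,0,4] = (5/4 - (-9/4)) / (4 - (-4)) = 7/16
P(u) = 4 + (-9/4)·(u + 4) + (7/16)·(u + 4)u
Expanding: P(u) = (7/16)u^2 - (1/2)u - 5

P(u) = (7/16)u^2 - (1/2)u - 5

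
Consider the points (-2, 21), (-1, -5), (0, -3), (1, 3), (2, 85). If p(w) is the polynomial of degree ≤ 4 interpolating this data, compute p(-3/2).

Evaluate each Lagrange basis at w = -3/2:
L_0(-3/2) = (-1/2)·(-3/2)·(-5/2)·(-7/2)/[(-1)·(-2)·(-3)·(-4)] = 35/128
L_1(-3/2) = (1/2)·(-3/2)·(-5/2)·(-7/2)/[(1)·(-1)·(-2)·(-3)] = 35/32
L_2(-3/2) = (1/2)·(-1/2)·(-5/2)·(-7/2)/[(2)·(1)·(-1)·(-2)] = -35/64
L_3(-3/2) = (1/2)·(-1/2)·(-3/2)·(-7/2)/[(3)·(2)·(1)·(-1)] = 7/32
L_4(-3/2) = (1/2)·(-1/2)·(-3/2)·(-5/2)/[(4)·(3)·(2)·(1)] = -5/128
Sum: 21·(35/128) + (-5)·(35/32) + (-3)·(-35/64) + 3·(7/32) + 85·(-5/128) = -3/4

-3/4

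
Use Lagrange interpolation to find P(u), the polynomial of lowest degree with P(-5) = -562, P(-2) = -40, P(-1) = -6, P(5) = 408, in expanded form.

P(u) = 4u^3 - 3u^2 - 3u - 2

Build the Lagrange basis polynomials:
L_0(u) = (u + 2)(u + 1)(u - 5) / [-120] = -(1/120)u^3 + (1/60)u^2 + (13/120)u + 1/12
L_1(u) = (u + 5)(u + 1)(u - 5) / [21] = (1/21)u^3 + (1/21)u^2 - (25/21)u - 25/21
L_2(u) = (u + 5)(u + 2)(u - 5) / [-24] = -(1/24)u^3 - (1/12)u^2 + (25/24)u + 25/12
L_3(u) = (u + 5)(u + 2)(u + 1) / [420] = (1/420)u^3 + (2/105)u^2 + (17/420)u + 1/42
P(u) = (-562)·L_0 + (-40)·L_1 + (-6)·L_2 + 408·L_3
  (-562)·L_0(u) = (281/60)u^3 - (281/30)u^2 - (3653/60)u - 281/6
  (-40)·L_1(u) = -(40/21)u^3 - (40/21)u^2 + (1000/21)u + 1000/21
  (-6)·L_2(u) = (1/4)u^3 + (1/2)u^2 - (25/4)u - 25/2
  408·L_3(u) = (34/35)u^3 + (272/35)u^2 + (578/35)u + 68/7
Adding term by term: 4u^3 - 3u^2 - 3u - 2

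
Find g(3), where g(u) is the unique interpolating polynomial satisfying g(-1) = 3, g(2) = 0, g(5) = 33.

7

Evaluate each Lagrange basis at u = 3:
L_0(3) = (1)·(-2)/[(-3)·(-6)] = -1/9
L_1(3) = (4)·(-2)/[(3)·(-3)] = 8/9
L_2(3) = (4)·(1)/[(6)·(3)] = 2/9
Sum: 3·(-1/9) + 0 + 33·(2/9) = 7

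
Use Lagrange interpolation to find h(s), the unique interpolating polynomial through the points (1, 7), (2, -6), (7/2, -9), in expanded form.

L_0(s) = (s - 2)(s - 7/2) / [5/2] = (2/5)s^2 - (11/5)s + 14/5
L_1(s) = (s - 1)(s - 7/2) / [-3/2] = -(2/3)s^2 + 3s - 7/3
L_2(s) = (s - 1)(s - 2) / [15/4] = (4/15)s^2 - (4/5)s + 8/15
h(s) = 7·L_0 + (-6)·L_1 + (-9)·L_2
  7·L_0(s) = (14/5)s^2 - (77/5)s + 98/5
  (-6)·L_1(s) = 4s^2 - 18s + 14
  (-9)·L_2(s) = -(12/5)s^2 + (36/5)s - 24/5
Adding term by term: (22/5)s^2 - (131/5)s + 144/5

h(s) = (22/5)s^2 - (131/5)s + 144/5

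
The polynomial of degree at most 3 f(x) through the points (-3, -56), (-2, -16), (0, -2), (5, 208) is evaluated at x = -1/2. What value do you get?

Using Newton's divided-difference form:
f[-3,-2] = (-16 - (-56)) / (-2 - (-3)) = 40
f[-2,0] = (-2 - (-16)) / (0 - (-2)) = 7
f[0,5] = (208 - (-2)) / (5 - 0) = 42
f[-3,-2,0] = (7 - 40) / (0 - (-3)) = -11
f[-2,0,5] = (42 - 7) / (5 - (-2)) = 5
f[-3,-2,0,5] = (5 - (-11)) / (5 - (-3)) = 2
f(-1/2) = -56 + 40·(5/2) + (-11)·(5/2)·(3/2) + 2·(5/2)·(3/2)·(-1/2) = -1

-1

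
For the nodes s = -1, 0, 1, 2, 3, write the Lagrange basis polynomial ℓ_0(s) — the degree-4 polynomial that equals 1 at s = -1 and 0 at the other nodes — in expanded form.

ℓ_0(s) = (1/24)s^4 - (1/4)s^3 + (11/24)s^2 - (1/4)s

ℓ_0(s) = s(s - 1)(s - 2)(s - 3) / [(-1)·(-2)·(-3)·(-4)]
       = (s^4 - 6s^3 + 11s^2 - 6s) / (24)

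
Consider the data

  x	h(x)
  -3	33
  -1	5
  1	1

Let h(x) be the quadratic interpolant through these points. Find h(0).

Using Newton's divided-difference form:
h[-3,-1] = (5 - 33) / (-1 - (-3)) = -14
h[-1,1] = (1 - 5) / (1 - (-1)) = -2
h[-3,-1,1] = (-2 - (-14)) / (1 - (-3)) = 3
h(0) = 33 + (-14)·(3) + 3·(3)·(1) = 0

0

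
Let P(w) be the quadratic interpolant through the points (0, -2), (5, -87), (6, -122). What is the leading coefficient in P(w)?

-3

Build the Lagrange basis polynomials:
L_0(w) = (w - 5)(w - 6) / [30] = (1/30)w^2 - (11/30)w + 1
L_1(w) = w(w - 6) / [-5] = -(1/5)w^2 + (6/5)w
L_2(w) = w(w - 5) / [6] = (1/6)w^2 - (5/6)w
P(w) = (-2)·L_0 + (-87)·L_1 + (-122)·L_2
Only the coefficient of w^2 is needed; take it from each L_i and combine:
(-2)·(1/30) + (-87)·(-1/5) + (-122)·(1/6) = -3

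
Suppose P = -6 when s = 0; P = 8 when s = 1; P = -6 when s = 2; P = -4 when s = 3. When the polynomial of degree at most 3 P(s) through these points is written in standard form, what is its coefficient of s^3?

L_0(s) = (s - 1)(s - 2)(s - 3) / [-6] = -(1/6)s^3 + s^2 - (11/6)s + 1
L_1(s) = s(s - 2)(s - 3) / [2] = (1/2)s^3 - (5/2)s^2 + 3s
L_2(s) = s(s - 1)(s - 3) / [-2] = -(1/2)s^3 + 2s^2 - (3/2)s
L_3(s) = s(s - 1)(s - 2) / [6] = (1/6)s^3 - (1/2)s^2 + (1/3)s
P(s) = (-6)·L_0 + 8·L_1 + (-6)·L_2 + (-4)·L_3
Only the coefficient of s^3 is needed; take it from each L_i and combine:
(-6)·(-1/6) + 8·(1/2) + (-6)·(-1/2) + (-4)·(1/6) = 22/3

22/3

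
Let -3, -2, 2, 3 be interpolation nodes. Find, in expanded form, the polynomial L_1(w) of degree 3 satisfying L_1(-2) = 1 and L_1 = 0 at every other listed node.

L_1(w) = (1/20)w^3 - (1/10)w^2 - (9/20)w + 9/10

L_1(w) = (w + 3)(w - 2)(w - 3) / [(1)·(-4)·(-5)]
       = (w^3 - 2w^2 - 9w + 18) / (20)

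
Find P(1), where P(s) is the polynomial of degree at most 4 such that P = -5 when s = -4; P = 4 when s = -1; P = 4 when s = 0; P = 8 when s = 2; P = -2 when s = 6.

Using Newton's divided-difference form:
P[-4,-1] = (4 - (-5)) / (-1 - (-4)) = 3
P[-1,0] = (4 - 4) / (0 - (-1)) = 0
P[0,2] = (8 - 4) / (2 - 0) = 2
P[2,6] = (-2 - 8) / (6 - 2) = -5/2
P[-4,-1,0] = (0 - 3) / (0 - (-4)) = -3/4
P[-1,0,2] = (2 - 0) / (2 - (-1)) = 2/3
P[0,2,6] = (-5/2 - 2) / (6 - 0) = -3/4
P[-4,-1,0,2] = (2/3 - (-3/4)) / (2 - (-4)) = 17/72
P[-1,0,2,6] = (-3/4 - 2/3) / (6 - (-1)) = -17/84
P[-4,-1,0,2,6] = (-17/84 - 17/72) / (6 - (-4)) = -221/5040
P(1) = -5 + 3·(5) + (-3/4)·(5)·(2) + (17/72)·(5)·(2)·(1) + (-221/5040)·(5)·(2)·(1)·(-1) = 2671/504

2671/504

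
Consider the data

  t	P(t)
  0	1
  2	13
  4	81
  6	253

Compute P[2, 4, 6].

13

P[2,4] = (81 - 13) / (4 - 2) = 34
P[4,6] = (253 - 81) / (6 - 4) = 86
P[2,4,6] = (86 - 34) / (6 - 2) = 13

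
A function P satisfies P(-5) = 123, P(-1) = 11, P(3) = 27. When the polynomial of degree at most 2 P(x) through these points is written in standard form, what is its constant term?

L_0(x) = (x + 1)(x - 3) / [32] = (1/32)x^2 - (1/16)x - 3/32
L_1(x) = (x + 5)(x - 3) / [-16] = -(1/16)x^2 - (1/8)x + 15/16
L_2(x) = (x + 5)(x + 1) / [32] = (1/32)x^2 + (3/16)x + 5/32
P(x) = 123·L_0 + 11·L_1 + 27·L_2
Only the constant term is needed; take it from each L_i and combine:
123·(-3/32) + 11·(15/16) + 27·(5/32) = 3

3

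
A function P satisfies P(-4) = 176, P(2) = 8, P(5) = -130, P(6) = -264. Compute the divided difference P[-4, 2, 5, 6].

-2

P[-4,2] = (8 - 176) / (2 - (-4)) = -28
P[2,5] = (-130 - 8) / (5 - 2) = -46
P[5,6] = (-264 - (-130)) / (6 - 5) = -134
P[-4,2,5] = (-46 - (-28)) / (5 - (-4)) = -2
P[2,5,6] = (-134 - (-46)) / (6 - 2) = -22
P[-4,2,5,6] = (-22 - (-2)) / (6 - (-4)) = -2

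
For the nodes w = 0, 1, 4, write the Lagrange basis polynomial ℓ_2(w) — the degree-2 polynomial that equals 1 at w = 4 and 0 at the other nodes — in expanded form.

ℓ_2(w) = (1/12)w^2 - (1/12)w

ℓ_2(w) = w(w - 1) / [(4)·(3)]
       = (w^2 - w) / (12)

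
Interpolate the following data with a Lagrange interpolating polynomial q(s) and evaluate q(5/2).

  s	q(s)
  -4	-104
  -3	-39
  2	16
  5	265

65/2

Evaluate each Lagrange basis at s = 5/2:
L_0(5/2) = (11/2)·(1/2)·(-5/2)/[(-1)·(-6)·(-9)] = 55/432
L_1(5/2) = (13/2)·(1/2)·(-5/2)/[(1)·(-5)·(-8)] = -13/64
L_2(5/2) = (13/2)·(11/2)·(-5/2)/[(6)·(5)·(-3)] = 143/144
L_3(5/2) = (13/2)·(11/2)·(1/2)/[(9)·(8)·(3)] = 143/1728
Sum: (-104)·(55/432) + (-39)·(-13/64) + 16·(143/144) + 265·(143/1728) = 65/2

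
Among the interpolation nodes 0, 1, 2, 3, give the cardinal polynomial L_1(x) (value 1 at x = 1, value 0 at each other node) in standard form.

L_1(x) = x(x - 2)(x - 3) / [(1)·(-1)·(-2)]
       = (x^3 - 5x^2 + 6x) / (2)

L_1(x) = (1/2)x^3 - (5/2)x^2 + 3x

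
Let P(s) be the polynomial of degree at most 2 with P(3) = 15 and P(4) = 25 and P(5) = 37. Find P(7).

Using Newton's divided-difference form:
P[3,4] = (25 - 15) / (4 - 3) = 10
P[4,5] = (37 - 25) / (5 - 4) = 12
P[3,4,5] = (12 - 10) / (5 - 3) = 1
P(7) = 15 + 10·(4) + 1·(4)·(3) = 67

67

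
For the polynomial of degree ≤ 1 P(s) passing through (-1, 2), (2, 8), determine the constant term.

4

L_0(s) = (s - 2) / [-3] = -(1/3)s + 2/3
L_1(s) = (s + 1) / [3] = (1/3)s + 1/3
P(s) = 2·L_0 + 8·L_1
Only the constant term is needed; take it from each L_i and combine:
2·(2/3) + 8·(1/3) = 4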